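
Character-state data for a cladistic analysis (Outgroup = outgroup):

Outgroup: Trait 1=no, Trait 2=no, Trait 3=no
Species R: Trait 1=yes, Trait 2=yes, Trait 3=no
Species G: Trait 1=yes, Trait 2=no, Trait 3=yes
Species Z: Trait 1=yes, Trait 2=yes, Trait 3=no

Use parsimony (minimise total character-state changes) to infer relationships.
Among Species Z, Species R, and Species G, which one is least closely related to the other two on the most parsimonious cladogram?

The outgroup has state 'no' for every character, so 'yes' is the derived state throughout.
Trait 1 (derived state 'yes') is shared by all ingroup taxa — unites the whole ingroup.
Trait 2: derived state 'yes' in Species R and Species Z only — synapomorphy for {Species R, Species Z}.
Trait 3 (derived state 'yes') is unique to Species G (autapomorphy; uninformative for grouping).
Most parsimonious ingroup topology: (Species G,(Species Z,Species R)).
Species R and Species Z share a more recent common ancestor with each other than either does with Species G, so Species G is the least closely related of the three.

Species G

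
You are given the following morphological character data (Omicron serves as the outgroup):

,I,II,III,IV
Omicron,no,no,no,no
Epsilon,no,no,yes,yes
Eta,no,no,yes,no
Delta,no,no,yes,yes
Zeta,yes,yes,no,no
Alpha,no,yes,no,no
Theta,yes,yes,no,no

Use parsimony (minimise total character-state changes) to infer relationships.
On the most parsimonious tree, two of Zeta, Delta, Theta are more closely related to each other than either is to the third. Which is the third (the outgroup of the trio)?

Delta

The outgroup has state 'no' for every character, so 'yes' is the derived state throughout.
Only Theta and Zeta show the derived state 'yes' for I, supporting them as a clade.
II: derived state 'yes' in Alpha, Theta, and Zeta only — synapomorphy for {Alpha, Theta, Zeta}.
Only Delta, Epsilon, and Eta show the derived state 'yes' for III, supporting them as a clade.
Only Delta and Epsilon show the derived state 'yes' for IV, supporting them as a clade.
Most parsimonious ingroup topology: (((Epsilon,Delta),Eta),((Zeta,Theta),Alpha)).
Zeta and Theta share a more recent common ancestor with each other than either does with Delta, so Delta is the least closely related of the three.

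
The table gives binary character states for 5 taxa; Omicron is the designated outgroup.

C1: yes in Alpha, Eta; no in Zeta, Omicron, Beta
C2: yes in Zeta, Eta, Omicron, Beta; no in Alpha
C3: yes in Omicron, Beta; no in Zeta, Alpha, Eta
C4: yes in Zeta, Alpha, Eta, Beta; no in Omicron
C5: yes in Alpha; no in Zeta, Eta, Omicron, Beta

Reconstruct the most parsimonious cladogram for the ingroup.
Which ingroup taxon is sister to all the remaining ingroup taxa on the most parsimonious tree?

Character polarity is set by the outgroup: the derived state is whichever differs from the outgroup's state, so for C2, C3 the derived state is 'no', and for the remaining characters it is 'yes'.
C1 (derived state 'yes') is shared by Alpha and Eta — a synapomorphy uniting that clade.
C2 (derived state 'no') is unique to Alpha (autapomorphy; uninformative for grouping).
Only Alpha, Eta, and Zeta show the derived state 'no' for C3, supporting them as a clade.
All ingroup taxa share the derived state 'yes' for C4; it defines the ingroup but does not resolve relationships within it.
C5 (derived state 'yes') is unique to Alpha (autapomorphy; uninformative for grouping).
Most parsimonious ingroup topology: (((Alpha,Eta),Zeta),Beta).
Beta is sister to the clade containing all other ingroup taxa, so it is the earliest-diverging (most basal) ingroup lineage.

Beta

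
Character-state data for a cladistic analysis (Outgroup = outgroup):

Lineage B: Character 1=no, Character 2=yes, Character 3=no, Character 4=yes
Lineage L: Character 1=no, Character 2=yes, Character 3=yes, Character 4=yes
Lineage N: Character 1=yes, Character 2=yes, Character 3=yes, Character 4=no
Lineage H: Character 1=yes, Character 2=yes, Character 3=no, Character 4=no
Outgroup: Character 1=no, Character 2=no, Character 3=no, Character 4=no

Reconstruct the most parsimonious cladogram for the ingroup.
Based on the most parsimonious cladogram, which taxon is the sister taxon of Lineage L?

Lineage B

The outgroup has state 'no' for every character, so 'yes' is the derived state throughout.
Only Lineage H and Lineage N show the derived state 'yes' for Character 1, supporting them as a clade.
Character 2 (derived state 'yes') is shared by all ingroup taxa — unites the whole ingroup.
Character 3 groups Lineage L and Lineage N, which is incompatible with the clades supported by the remaining characters; treating it as convergent (homoplasy) costs fewer steps than any alternative tree.
Character 4 (derived state 'yes') is shared by Lineage B and Lineage L — a synapomorphy uniting that clade.
Most parsimonious ingroup topology: ((Lineage N,Lineage H),(Lineage L,Lineage B)).
Lineage L and Lineage B form a cherry on this tree, so they are sister taxa.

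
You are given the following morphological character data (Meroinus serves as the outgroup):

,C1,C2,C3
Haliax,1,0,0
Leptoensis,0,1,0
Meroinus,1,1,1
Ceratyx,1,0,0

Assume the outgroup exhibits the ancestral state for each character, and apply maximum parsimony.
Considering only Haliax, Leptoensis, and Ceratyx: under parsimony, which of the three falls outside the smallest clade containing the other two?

The outgroup has state '1' for every character, so '0' is the derived state throughout.
C1: derived state '0' in Leptoensis only — an autapomorphy, so it tells us nothing about relationships among taxa.
C2: derived state '0' in Ceratyx and Haliax only — synapomorphy for {Ceratyx, Haliax}.
C3 (derived state '0') is shared by all ingroup taxa — unites the whole ingroup.
Most parsimonious ingroup topology: ((Haliax,Ceratyx),Leptoensis).
Ceratyx and Haliax share a more recent common ancestor with each other than either does with Leptoensis, so Leptoensis is the least closely related of the three.

Leptoensis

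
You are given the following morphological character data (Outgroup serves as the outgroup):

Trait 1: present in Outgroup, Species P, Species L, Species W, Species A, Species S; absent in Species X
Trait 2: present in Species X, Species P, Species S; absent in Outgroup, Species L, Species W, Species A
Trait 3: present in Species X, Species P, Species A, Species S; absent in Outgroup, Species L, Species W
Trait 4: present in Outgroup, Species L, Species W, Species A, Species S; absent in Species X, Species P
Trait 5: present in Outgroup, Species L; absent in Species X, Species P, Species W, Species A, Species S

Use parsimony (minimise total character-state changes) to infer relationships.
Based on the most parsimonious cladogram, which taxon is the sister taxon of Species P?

Character polarity is set by the outgroup: the derived state is whichever differs from the outgroup's state, so for Trait 1, Trait 4, Trait 5 the derived state is 'absent', and for the remaining characters it is 'present'.
Trait 1 (derived state 'absent') is unique to Species X (autapomorphy; uninformative for grouping).
Trait 2: derived state 'present' in Species P, Species S, and Species X only — synapomorphy for {Species P, Species S, Species X}.
Only Species A, Species P, Species S, and Species X show the derived state 'present' for Trait 3, supporting them as a clade.
Only Species P and Species X show the derived state 'absent' for Trait 4, supporting them as a clade.
Only Species A, Species P, Species S, Species W, and Species X show the derived state 'absent' for Trait 5, supporting them as a clade.
Most parsimonious ingroup topology: (((((Species P,Species X),Species S),Species A),Species W),Species L).
Species P and Species X form a cherry on this tree, so they are sister taxa.

Species X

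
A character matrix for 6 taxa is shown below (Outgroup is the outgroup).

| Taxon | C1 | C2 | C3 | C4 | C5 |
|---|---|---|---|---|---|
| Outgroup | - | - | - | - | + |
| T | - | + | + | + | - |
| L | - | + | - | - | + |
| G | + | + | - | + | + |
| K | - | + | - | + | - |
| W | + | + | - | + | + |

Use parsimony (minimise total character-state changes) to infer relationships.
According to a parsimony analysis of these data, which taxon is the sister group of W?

G

Character polarity is set by the outgroup: the derived state is whichever differs from the outgroup's state, so for C5 the derived state is '-', and for the remaining characters it is '+'.
C1 (derived state '+') is shared by G and W — a synapomorphy uniting that clade.
All ingroup taxa share the derived state '+' for C2; it defines the ingroup but does not resolve relationships within it.
C3: derived state '+' in T only — an autapomorphy, so it tells us nothing about relationships among taxa.
C4: derived state '+' in G, K, T, and W only — synapomorphy for {G, K, T, W}.
Only K and T show the derived state '-' for C5, supporting them as a clade.
Most parsimonious ingroup topology: (((T,K),(G,W)),L).
W and G form a cherry on this tree, so they are sister taxa.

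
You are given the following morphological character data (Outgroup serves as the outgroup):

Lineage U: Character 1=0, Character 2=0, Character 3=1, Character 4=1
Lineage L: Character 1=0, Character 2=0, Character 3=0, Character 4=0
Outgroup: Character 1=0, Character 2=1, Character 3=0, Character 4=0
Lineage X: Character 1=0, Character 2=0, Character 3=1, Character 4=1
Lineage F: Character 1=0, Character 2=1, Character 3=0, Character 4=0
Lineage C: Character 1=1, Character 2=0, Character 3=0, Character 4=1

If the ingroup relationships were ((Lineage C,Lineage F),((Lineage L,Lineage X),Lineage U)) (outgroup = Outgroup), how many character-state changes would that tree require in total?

8

Map each character onto ((Lineage C,Lineage F),((Lineage L,Lineage X),Lineage U)) (rooted by Outgroup) and count the minimum state changes it requires (Fitch parsimony):
Character 1: 1; Character 2: 2; Character 3: 2; Character 4: 3.
Total tree length = 8.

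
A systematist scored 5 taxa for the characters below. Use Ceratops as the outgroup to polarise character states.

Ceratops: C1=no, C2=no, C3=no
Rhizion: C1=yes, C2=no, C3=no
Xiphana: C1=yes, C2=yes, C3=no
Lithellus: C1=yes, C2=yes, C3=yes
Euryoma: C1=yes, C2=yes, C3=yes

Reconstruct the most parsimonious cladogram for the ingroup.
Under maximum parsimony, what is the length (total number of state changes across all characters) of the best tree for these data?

3

The outgroup has state 'no' for every character, so 'yes' is the derived state throughout.
All ingroup taxa share the derived state 'yes' for C1; it defines the ingroup but does not resolve relationships within it.
C2: derived state 'yes' in Euryoma, Lithellus, and Xiphana only — synapomorphy for {Euryoma, Lithellus, Xiphana}.
Only Euryoma and Lithellus show the derived state 'yes' for C3, supporting them as a clade.
Most parsimonious ingroup topology: (Rhizion,(Xiphana,(Lithellus,Euryoma))).
Changes per character on this tree: C1: 1; C2: 1; C3: 1.
Total = 3.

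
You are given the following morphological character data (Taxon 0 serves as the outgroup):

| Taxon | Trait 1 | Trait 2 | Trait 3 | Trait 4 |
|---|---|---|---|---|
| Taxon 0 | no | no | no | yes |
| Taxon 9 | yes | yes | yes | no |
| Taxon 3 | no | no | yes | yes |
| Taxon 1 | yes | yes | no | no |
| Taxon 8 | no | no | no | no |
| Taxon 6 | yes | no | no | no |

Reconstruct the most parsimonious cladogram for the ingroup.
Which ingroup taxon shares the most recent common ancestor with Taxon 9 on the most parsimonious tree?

Taxon 1

Character polarity is set by the outgroup: the derived state is whichever differs from the outgroup's state, so for Trait 4 the derived state is 'no', and for the remaining characters it is 'yes'.
Trait 1: derived state 'yes' in Taxon 1, Taxon 6, and Taxon 9 only — synapomorphy for {Taxon 1, Taxon 6, Taxon 9}.
Only Taxon 1 and Taxon 9 show the derived state 'yes' for Trait 2, supporting them as a clade.
Trait 3 groups Taxon 3 and Taxon 9, which is incompatible with the clades supported by the remaining characters; treating it as convergent (homoplasy) costs fewer steps than any alternative tree.
Trait 4: derived state 'no' in Taxon 1, Taxon 6, Taxon 8, and Taxon 9 only — synapomorphy for {Taxon 1, Taxon 6, Taxon 8, Taxon 9}.
Most parsimonious ingroup topology: ((((Taxon 9,Taxon 1),Taxon 6),Taxon 8),Taxon 3).
Taxon 9 and Taxon 1 form a cherry on this tree, so they are sister taxa.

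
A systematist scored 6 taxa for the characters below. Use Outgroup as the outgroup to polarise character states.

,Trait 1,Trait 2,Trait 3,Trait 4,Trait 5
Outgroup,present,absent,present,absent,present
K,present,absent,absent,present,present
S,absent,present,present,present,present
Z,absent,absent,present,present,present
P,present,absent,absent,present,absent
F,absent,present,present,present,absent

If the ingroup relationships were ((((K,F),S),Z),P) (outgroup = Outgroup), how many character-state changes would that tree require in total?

9

Map each character onto ((((K,F),S),Z),P) (rooted by Outgroup) and count the minimum state changes it requires (Fitch parsimony):
Trait 1: 2; Trait 2: 2; Trait 3: 2; Trait 4: 1; Trait 5: 2.
Total tree length = 9.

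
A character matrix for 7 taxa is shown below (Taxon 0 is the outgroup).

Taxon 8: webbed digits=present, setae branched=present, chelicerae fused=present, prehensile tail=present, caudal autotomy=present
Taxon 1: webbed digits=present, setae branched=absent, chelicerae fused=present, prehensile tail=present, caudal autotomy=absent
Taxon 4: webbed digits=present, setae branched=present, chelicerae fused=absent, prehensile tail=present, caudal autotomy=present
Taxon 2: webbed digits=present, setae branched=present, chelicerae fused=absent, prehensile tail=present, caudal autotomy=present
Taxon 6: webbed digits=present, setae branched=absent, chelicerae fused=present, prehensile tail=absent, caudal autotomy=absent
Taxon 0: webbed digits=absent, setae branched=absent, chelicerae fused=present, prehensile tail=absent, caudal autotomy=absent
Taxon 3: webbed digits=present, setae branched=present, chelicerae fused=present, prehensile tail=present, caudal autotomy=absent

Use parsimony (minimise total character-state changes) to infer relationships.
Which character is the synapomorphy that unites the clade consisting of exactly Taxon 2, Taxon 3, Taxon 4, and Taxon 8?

Character polarity is set by the outgroup: the derived state is whichever differs from the outgroup's state, so for chelicerae fused the derived state is 'absent', and for the remaining characters it is 'present'.
webbed digits (derived state 'present') is shared by all ingroup taxa — unites the whole ingroup.
Only Taxon 2, Taxon 3, Taxon 4, and Taxon 8 show the derived state 'present' for setae branched, supporting them as a clade.
chelicerae fused (derived state 'absent') is shared by Taxon 2 and Taxon 4 — a synapomorphy uniting that clade.
Only Taxon 1, Taxon 2, Taxon 3, Taxon 4, and Taxon 8 show the derived state 'present' for prehensile tail, supporting them as a clade.
Only Taxon 2, Taxon 4, and Taxon 8 show the derived state 'present' for caudal autotomy, supporting them as a clade.
Most parsimonious ingroup topology: (((((Taxon 2,Taxon 4),Taxon 8),Taxon 3),Taxon 1),Taxon 6).
The clade {Taxon 2, Taxon 3, Taxon 4, Taxon 8} is supported by setae branched: its derived state 'present' occurs in exactly those taxa and in no other taxon (including the outgroup).

setae branched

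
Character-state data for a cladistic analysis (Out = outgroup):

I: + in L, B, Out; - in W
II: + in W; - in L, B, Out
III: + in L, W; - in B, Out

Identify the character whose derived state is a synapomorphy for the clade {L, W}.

Character polarity is set by the outgroup: the derived state is whichever differs from the outgroup's state, so for I the derived state is '-', and for the remaining characters it is '+'.
I (derived state '-') is unique to W (autapomorphy; uninformative for grouping).
II (derived state '+') is unique to W (autapomorphy; uninformative for grouping).
Only L and W show the derived state '+' for III, supporting them as a clade.
Most parsimonious ingroup topology: ((L,W),B).
The clade {L, W} is supported by III: its derived state '+' occurs in exactly those taxa and in no other taxon (including the outgroup).

III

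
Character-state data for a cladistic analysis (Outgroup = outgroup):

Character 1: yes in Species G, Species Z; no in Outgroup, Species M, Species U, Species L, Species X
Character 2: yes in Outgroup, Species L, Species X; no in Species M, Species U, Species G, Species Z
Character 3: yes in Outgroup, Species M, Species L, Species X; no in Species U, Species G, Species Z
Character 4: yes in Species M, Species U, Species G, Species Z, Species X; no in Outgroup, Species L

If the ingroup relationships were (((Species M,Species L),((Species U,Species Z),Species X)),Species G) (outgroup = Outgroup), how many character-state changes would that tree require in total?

9

Map each character onto (((Species M,Species L),((Species U,Species Z),Species X)),Species G) (rooted by Outgroup) and count the minimum state changes it requires (Fitch parsimony):
Character 1: 2; Character 2: 3; Character 3: 2; Character 4: 2.
Total tree length = 9.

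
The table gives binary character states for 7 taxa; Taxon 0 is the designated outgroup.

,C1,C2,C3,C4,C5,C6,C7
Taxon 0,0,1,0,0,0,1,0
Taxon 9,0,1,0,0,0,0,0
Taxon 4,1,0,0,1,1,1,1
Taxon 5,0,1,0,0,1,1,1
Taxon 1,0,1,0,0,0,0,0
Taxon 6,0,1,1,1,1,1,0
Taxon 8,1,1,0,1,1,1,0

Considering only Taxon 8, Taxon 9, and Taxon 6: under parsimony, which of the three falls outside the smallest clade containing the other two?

Character polarity is set by the outgroup: the derived state is whichever differs from the outgroup's state, so for C2, C6 the derived state is '0', and for the remaining characters it is '1'.
C1 (derived state '1') is shared by Taxon 4 and Taxon 8 — a synapomorphy uniting that clade.
C2: derived state '0' in Taxon 4 only — an autapomorphy, so it tells us nothing about relationships among taxa.
C3: derived state '1' in Taxon 6 only — an autapomorphy, so it tells us nothing about relationships among taxa.
C4: derived state '1' in Taxon 4, Taxon 6, and Taxon 8 only — synapomorphy for {Taxon 4, Taxon 6, Taxon 8}.
Only Taxon 4, Taxon 5, Taxon 6, and Taxon 8 show the derived state '1' for C5, supporting them as a clade.
Only Taxon 1 and Taxon 9 show the derived state '0' for C6, supporting them as a clade.
C7 (state '1') occurs in Taxon 4 and Taxon 5 but conflicts with the nesting implied by the other characters — most parsimoniously interpreted as homoplasy.
Most parsimonious ingroup topology: ((Taxon 9,Taxon 1),(((Taxon 4,Taxon 8),Taxon 6),Taxon 5)).
Taxon 8 and Taxon 6 share a more recent common ancestor with each other than either does with Taxon 9, so Taxon 9 is the least closely related of the three.

Taxon 9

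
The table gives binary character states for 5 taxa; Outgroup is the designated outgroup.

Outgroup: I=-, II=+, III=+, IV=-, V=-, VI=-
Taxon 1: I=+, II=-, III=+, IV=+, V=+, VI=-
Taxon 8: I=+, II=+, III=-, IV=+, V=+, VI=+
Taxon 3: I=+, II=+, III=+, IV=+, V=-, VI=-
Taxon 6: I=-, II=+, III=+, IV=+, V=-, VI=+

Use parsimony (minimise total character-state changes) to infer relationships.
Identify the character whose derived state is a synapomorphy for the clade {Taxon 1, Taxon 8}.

Character polarity is set by the outgroup: the derived state is whichever differs from the outgroup's state, so for II, III the derived state is '-', and for the remaining characters it is '+'.
I: derived state '+' in Taxon 1, Taxon 3, and Taxon 8 only — synapomorphy for {Taxon 1, Taxon 3, Taxon 8}.
II (derived state '-') is unique to Taxon 1 (autapomorphy; uninformative for grouping).
III (derived state '-') is unique to Taxon 8 (autapomorphy; uninformative for grouping).
All ingroup taxa share the derived state '+' for IV; it defines the ingroup but does not resolve relationships within it.
V: derived state '+' in Taxon 1 and Taxon 8 only — synapomorphy for {Taxon 1, Taxon 8}.
VI (state '+') occurs in Taxon 6 and Taxon 8 but conflicts with the nesting implied by the other characters — most parsimoniously interpreted as homoplasy.
Most parsimonious ingroup topology: (((Taxon 1,Taxon 8),Taxon 3),Taxon 6).
The clade {Taxon 1, Taxon 8} is supported by V: its derived state '+' occurs in exactly those taxa and in no other taxon (including the outgroup).

V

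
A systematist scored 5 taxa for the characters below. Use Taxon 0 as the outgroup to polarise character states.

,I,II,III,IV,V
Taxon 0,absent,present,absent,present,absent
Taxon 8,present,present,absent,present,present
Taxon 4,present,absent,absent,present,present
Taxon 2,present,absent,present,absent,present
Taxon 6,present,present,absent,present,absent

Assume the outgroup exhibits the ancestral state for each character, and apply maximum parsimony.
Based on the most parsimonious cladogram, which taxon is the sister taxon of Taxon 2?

Character polarity is set by the outgroup: the derived state is whichever differs from the outgroup's state, so for II, IV the derived state is 'absent', and for the remaining characters it is 'present'.
All ingroup taxa share the derived state 'present' for I; it defines the ingroup but does not resolve relationships within it.
II (derived state 'absent') is shared by Taxon 2 and Taxon 4 — a synapomorphy uniting that clade.
III: derived state 'present' in Taxon 2 only — an autapomorphy, so it tells us nothing about relationships among taxa.
IV (derived state 'absent') is unique to Taxon 2 (autapomorphy; uninformative for grouping).
V: derived state 'present' in Taxon 2, Taxon 4, and Taxon 8 only — synapomorphy for {Taxon 2, Taxon 4, Taxon 8}.
Most parsimonious ingroup topology: ((Taxon 8,(Taxon 4,Taxon 2)),Taxon 6).
Taxon 2 and Taxon 4 form a cherry on this tree, so they are sister taxa.

Taxon 4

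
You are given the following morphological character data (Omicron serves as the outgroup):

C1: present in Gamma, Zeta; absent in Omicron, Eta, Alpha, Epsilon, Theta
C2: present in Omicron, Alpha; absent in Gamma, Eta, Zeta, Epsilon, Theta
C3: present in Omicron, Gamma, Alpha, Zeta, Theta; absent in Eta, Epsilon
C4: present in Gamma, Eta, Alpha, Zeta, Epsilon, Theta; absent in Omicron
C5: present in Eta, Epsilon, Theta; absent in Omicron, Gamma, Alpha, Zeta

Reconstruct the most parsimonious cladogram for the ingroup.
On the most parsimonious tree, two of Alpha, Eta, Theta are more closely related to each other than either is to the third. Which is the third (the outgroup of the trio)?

Alpha

Character polarity is set by the outgroup: the derived state is whichever differs from the outgroup's state, so for C2, C3 the derived state is 'absent', and for the remaining characters it is 'present'.
C1 (derived state 'present') is shared by Gamma and Zeta — a synapomorphy uniting that clade.
C2 (derived state 'absent') is shared by Epsilon, Eta, Gamma, Theta, and Zeta — a synapomorphy uniting that clade.
C3 (derived state 'absent') is shared by Epsilon and Eta — a synapomorphy uniting that clade.
All ingroup taxa share the derived state 'present' for C4; it defines the ingroup but does not resolve relationships within it.
C5: derived state 'present' in Epsilon, Eta, and Theta only — synapomorphy for {Epsilon, Eta, Theta}.
Most parsimonious ingroup topology: (((Gamma,Zeta),((Eta,Epsilon),Theta)),Alpha).
Theta and Eta share a more recent common ancestor with each other than either does with Alpha, so Alpha is the least closely related of the three.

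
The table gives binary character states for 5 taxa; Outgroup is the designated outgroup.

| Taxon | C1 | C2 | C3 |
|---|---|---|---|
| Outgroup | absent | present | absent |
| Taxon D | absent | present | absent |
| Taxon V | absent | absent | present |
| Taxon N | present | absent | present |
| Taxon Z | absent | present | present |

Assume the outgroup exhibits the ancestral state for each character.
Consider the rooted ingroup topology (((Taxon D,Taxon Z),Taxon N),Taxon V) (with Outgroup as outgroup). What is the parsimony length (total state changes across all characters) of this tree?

5

Map each character onto (((Taxon D,Taxon Z),Taxon N),Taxon V) (rooted by Outgroup) and count the minimum state changes it requires (Fitch parsimony):
C1: 1; C2: 2; C3: 2.
Total tree length = 5.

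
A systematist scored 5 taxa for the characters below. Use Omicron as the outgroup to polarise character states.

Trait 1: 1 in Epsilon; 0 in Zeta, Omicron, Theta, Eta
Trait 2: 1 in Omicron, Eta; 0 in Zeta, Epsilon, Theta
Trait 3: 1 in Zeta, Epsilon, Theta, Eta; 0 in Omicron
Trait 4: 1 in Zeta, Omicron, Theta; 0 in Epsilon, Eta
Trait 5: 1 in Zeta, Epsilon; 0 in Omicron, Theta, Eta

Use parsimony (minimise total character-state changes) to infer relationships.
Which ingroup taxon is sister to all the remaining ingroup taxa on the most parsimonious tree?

Character polarity is set by the outgroup: the derived state is whichever differs from the outgroup's state, so for Trait 2, Trait 4 the derived state is '0', and for the remaining characters it is '1'.
Trait 1: derived state '1' in Epsilon only — an autapomorphy, so it tells us nothing about relationships among taxa.
Trait 2: derived state '0' in Epsilon, Theta, and Zeta only — synapomorphy for {Epsilon, Theta, Zeta}.
Trait 3 (derived state '1') is shared by all ingroup taxa — unites the whole ingroup.
Trait 4 (state '0') occurs in Epsilon and Eta but conflicts with the nesting implied by the other characters — most parsimoniously interpreted as homoplasy.
Only Epsilon and Zeta show the derived state '1' for Trait 5, supporting them as a clade.
Most parsimonious ingroup topology: (((Zeta,Epsilon),Theta),Eta).
Eta is sister to the clade containing all other ingroup taxa, so it is the earliest-diverging (most basal) ingroup lineage.

Eta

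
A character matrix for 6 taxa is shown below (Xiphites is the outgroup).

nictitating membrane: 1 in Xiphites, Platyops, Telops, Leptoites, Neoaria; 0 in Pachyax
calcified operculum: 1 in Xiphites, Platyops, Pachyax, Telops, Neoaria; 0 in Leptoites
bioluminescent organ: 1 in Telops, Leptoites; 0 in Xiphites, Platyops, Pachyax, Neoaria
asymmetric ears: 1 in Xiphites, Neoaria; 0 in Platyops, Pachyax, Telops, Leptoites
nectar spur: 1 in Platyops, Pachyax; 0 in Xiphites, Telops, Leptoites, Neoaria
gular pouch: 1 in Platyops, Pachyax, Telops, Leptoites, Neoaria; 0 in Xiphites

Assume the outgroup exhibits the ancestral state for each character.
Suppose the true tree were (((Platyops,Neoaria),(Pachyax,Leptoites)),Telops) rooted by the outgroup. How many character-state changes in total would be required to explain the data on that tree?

Map each character onto (((Platyops,Neoaria),(Pachyax,Leptoites)),Telops) (rooted by Xiphites) and count the minimum state changes it requires (Fitch parsimony):
nictitating membrane: 1; calcified operculum: 1; bioluminescent organ: 2; asymmetric ears: 2; nectar spur: 2; gular pouch: 1.
Total tree length = 9.

9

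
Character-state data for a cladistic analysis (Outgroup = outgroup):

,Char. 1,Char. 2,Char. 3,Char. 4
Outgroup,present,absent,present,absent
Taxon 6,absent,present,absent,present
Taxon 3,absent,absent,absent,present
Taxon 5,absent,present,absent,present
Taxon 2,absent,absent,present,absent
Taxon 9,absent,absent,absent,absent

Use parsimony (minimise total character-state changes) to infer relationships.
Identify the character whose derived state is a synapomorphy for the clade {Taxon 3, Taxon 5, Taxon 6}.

Character polarity is set by the outgroup: the derived state is whichever differs from the outgroup's state, so for Char. 1, Char. 3 the derived state is 'absent', and for the remaining characters it is 'present'.
All ingroup taxa share the derived state 'absent' for Char. 1; it defines the ingroup but does not resolve relationships within it.
Only Taxon 5 and Taxon 6 show the derived state 'present' for Char. 2, supporting them as a clade.
Only Taxon 3, Taxon 5, Taxon 6, and Taxon 9 show the derived state 'absent' for Char. 3, supporting them as a clade.
Only Taxon 3, Taxon 5, and Taxon 6 show the derived state 'present' for Char. 4, supporting them as a clade.
Most parsimonious ingroup topology: ((((Taxon 6,Taxon 5),Taxon 3),Taxon 9),Taxon 2).
The clade {Taxon 3, Taxon 5, Taxon 6} is supported by Char. 4: its derived state 'present' occurs in exactly those taxa and in no other taxon (including the outgroup).

Char. 4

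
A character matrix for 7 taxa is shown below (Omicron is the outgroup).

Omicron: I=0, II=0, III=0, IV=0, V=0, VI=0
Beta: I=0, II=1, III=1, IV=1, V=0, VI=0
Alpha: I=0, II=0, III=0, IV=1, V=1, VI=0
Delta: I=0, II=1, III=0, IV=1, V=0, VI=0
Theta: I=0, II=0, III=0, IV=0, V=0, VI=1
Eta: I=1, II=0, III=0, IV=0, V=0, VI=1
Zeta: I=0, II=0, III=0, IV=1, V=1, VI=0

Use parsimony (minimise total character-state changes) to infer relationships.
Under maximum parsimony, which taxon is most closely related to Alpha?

The outgroup has state '0' for every character, so '1' is the derived state throughout.
I (derived state '1') is unique to Eta (autapomorphy; uninformative for grouping).
Only Beta and Delta show the derived state '1' for II, supporting them as a clade.
III: derived state '1' in Beta only — an autapomorphy, so it tells us nothing about relationships among taxa.
IV (derived state '1') is shared by Alpha, Beta, Delta, and Zeta — a synapomorphy uniting that clade.
Only Alpha and Zeta show the derived state '1' for V, supporting them as a clade.
VI (derived state '1') is shared by Eta and Theta — a synapomorphy uniting that clade.
Most parsimonious ingroup topology: (((Beta,Delta),(Alpha,Zeta)),(Theta,Eta)).
Alpha and Zeta form a cherry on this tree, so they are sister taxa.

Zeta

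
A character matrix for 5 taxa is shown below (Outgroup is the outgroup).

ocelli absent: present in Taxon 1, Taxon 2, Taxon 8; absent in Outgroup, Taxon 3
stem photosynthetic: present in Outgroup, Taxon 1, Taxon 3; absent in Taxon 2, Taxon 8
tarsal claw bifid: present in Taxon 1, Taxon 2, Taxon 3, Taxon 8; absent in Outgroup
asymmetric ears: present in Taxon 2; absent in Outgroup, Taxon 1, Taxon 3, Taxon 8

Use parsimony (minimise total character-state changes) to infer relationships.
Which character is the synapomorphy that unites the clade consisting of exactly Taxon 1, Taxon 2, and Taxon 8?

ocelli absent

Character polarity is set by the outgroup: the derived state is whichever differs from the outgroup's state, so for stem photosynthetic the derived state is 'absent', and for the remaining characters it is 'present'.
ocelli absent: derived state 'present' in Taxon 1, Taxon 2, and Taxon 8 only — synapomorphy for {Taxon 1, Taxon 2, Taxon 8}.
stem photosynthetic (derived state 'absent') is shared by Taxon 2 and Taxon 8 — a synapomorphy uniting that clade.
All ingroup taxa share the derived state 'present' for tarsal claw bifid; it defines the ingroup but does not resolve relationships within it.
asymmetric ears: derived state 'present' in Taxon 2 only — an autapomorphy, so it tells us nothing about relationships among taxa.
Most parsimonious ingroup topology: ((Taxon 1,(Taxon 2,Taxon 8)),Taxon 3).
The clade {Taxon 1, Taxon 2, Taxon 8} is supported by ocelli absent: its derived state 'present' occurs in exactly those taxa and in no other taxon (including the outgroup).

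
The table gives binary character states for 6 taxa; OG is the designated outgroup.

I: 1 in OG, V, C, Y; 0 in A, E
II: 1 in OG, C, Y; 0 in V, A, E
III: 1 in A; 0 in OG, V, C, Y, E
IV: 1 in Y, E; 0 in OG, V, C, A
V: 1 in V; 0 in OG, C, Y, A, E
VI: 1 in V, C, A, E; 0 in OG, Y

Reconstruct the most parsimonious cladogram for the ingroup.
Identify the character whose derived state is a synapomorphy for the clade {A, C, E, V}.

Character polarity is set by the outgroup: the derived state is whichever differs from the outgroup's state, so for I, II the derived state is '0', and for the remaining characters it is '1'.
I (derived state '0') is shared by A and E — a synapomorphy uniting that clade.
II (derived state '0') is shared by A, E, and V — a synapomorphy uniting that clade.
III (derived state '1') is unique to A (autapomorphy; uninformative for grouping).
IV groups E and Y, which is incompatible with the clades supported by the remaining characters; treating it as convergent (homoplasy) costs fewer steps than any alternative tree.
V (derived state '1') is unique to V (autapomorphy; uninformative for grouping).
VI (derived state '1') is shared by A, C, E, and V — a synapomorphy uniting that clade.
Most parsimonious ingroup topology: (((V,(A,E)),C),Y).
The clade {A, C, E, V} is supported by VI: its derived state '1' occurs in exactly those taxa and in no other taxon (including the outgroup).

VI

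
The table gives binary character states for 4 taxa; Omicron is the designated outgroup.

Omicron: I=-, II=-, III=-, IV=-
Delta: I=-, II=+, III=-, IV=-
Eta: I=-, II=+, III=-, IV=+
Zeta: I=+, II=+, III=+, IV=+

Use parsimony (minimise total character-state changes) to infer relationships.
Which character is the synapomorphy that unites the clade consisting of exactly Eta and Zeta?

The outgroup has state '-' for every character, so '+' is the derived state throughout.
I (derived state '+') is unique to Zeta (autapomorphy; uninformative for grouping).
II (derived state '+') is shared by all ingroup taxa — unites the whole ingroup.
III: derived state '+' in Zeta only — an autapomorphy, so it tells us nothing about relationships among taxa.
Only Eta and Zeta show the derived state '+' for IV, supporting them as a clade.
Most parsimonious ingroup topology: (Delta,(Eta,Zeta)).
The clade {Eta, Zeta} is supported by IV: its derived state '+' occurs in exactly those taxa and in no other taxon (including the outgroup).

IV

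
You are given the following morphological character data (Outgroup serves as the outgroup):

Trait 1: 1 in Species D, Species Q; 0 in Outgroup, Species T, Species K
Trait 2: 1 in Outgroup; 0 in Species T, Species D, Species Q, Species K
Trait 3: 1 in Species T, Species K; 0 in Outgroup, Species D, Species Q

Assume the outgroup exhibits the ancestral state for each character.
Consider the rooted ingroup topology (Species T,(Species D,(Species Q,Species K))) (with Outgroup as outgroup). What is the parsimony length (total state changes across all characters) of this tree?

5

Map each character onto (Species T,(Species D,(Species Q,Species K))) (rooted by Outgroup) and count the minimum state changes it requires (Fitch parsimony):
Trait 1: 2; Trait 2: 1; Trait 3: 2.
Total tree length = 5.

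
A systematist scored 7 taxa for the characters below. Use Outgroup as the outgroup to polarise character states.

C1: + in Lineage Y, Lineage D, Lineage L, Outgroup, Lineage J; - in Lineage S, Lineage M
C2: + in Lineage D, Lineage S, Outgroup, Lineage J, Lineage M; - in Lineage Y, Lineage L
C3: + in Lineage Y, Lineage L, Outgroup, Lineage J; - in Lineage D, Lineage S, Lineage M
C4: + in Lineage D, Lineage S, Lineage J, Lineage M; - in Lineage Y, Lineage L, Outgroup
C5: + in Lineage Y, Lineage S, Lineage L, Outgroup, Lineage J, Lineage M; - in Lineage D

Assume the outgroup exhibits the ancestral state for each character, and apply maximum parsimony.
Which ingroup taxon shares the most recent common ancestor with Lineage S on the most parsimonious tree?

Lineage M

Character polarity is set by the outgroup: the derived state is whichever differs from the outgroup's state, so for C1, C2, C3, C5 the derived state is '-', and for the remaining characters it is '+'.
C1 (derived state '-') is shared by Lineage M and Lineage S — a synapomorphy uniting that clade.
Only Lineage L and Lineage Y show the derived state '-' for C2, supporting them as a clade.
C3 (derived state '-') is shared by Lineage D, Lineage M, and Lineage S — a synapomorphy uniting that clade.
C4: derived state '+' in Lineage D, Lineage J, Lineage M, and Lineage S only — synapomorphy for {Lineage D, Lineage J, Lineage M, Lineage S}.
C5: derived state '-' in Lineage D only — an autapomorphy, so it tells us nothing about relationships among taxa.
Most parsimonious ingroup topology: ((((Lineage S,Lineage M),Lineage D),Lineage J),(Lineage Y,Lineage L)).
Lineage S and Lineage M form a cherry on this tree, so they are sister taxa.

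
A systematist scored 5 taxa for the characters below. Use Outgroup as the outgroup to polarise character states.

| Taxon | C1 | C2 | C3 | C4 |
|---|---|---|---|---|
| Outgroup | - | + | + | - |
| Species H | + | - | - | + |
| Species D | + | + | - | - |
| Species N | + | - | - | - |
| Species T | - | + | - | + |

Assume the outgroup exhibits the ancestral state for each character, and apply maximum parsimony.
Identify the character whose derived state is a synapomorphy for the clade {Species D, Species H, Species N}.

C1

Character polarity is set by the outgroup: the derived state is whichever differs from the outgroup's state, so for C2, C3 the derived state is '-', and for the remaining characters it is '+'.
C1: derived state '+' in Species D, Species H, and Species N only — synapomorphy for {Species D, Species H, Species N}.
Only Species H and Species N show the derived state '-' for C2, supporting them as a clade.
C3 (derived state '-') is shared by all ingroup taxa — unites the whole ingroup.
C4 (state '+') occurs in Species H and Species T but conflicts with the nesting implied by the other characters — most parsimoniously interpreted as homoplasy.
Most parsimonious ingroup topology: (((Species H,Species N),Species D),Species T).
The clade {Species D, Species H, Species N} is supported by C1: its derived state '+' occurs in exactly those taxa and in no other taxon (including the outgroup).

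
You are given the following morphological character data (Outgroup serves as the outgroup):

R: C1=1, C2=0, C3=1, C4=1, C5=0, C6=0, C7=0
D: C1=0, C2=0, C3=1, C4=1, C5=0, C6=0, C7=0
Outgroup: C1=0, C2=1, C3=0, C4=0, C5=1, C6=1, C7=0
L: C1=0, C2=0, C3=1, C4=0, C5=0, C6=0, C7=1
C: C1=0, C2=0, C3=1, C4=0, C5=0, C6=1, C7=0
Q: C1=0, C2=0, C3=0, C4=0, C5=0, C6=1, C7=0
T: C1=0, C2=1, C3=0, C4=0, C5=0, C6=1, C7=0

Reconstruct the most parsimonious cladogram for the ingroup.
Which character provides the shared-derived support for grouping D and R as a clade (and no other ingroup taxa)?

C4

Character polarity is set by the outgroup: the derived state is whichever differs from the outgroup's state, so for C2, C5, C6 the derived state is '0', and for the remaining characters it is '1'.
C1 (derived state '1') is unique to R (autapomorphy; uninformative for grouping).
Only C, D, L, Q, and R show the derived state '0' for C2, supporting them as a clade.
C3: derived state '1' in C, D, L, and R only — synapomorphy for {C, D, L, R}.
C4: derived state '1' in D and R only — synapomorphy for {D, R}.
All ingroup taxa share the derived state '0' for C5; it defines the ingroup but does not resolve relationships within it.
Only D, L, and R show the derived state '0' for C6, supporting them as a clade.
C7 (derived state '1') is unique to L (autapomorphy; uninformative for grouping).
Most parsimonious ingroup topology: (((((D,R),L),C),Q),T).
The clade {D, R} is supported by C4: its derived state '1' occurs in exactly those taxa and in no other taxon (including the outgroup).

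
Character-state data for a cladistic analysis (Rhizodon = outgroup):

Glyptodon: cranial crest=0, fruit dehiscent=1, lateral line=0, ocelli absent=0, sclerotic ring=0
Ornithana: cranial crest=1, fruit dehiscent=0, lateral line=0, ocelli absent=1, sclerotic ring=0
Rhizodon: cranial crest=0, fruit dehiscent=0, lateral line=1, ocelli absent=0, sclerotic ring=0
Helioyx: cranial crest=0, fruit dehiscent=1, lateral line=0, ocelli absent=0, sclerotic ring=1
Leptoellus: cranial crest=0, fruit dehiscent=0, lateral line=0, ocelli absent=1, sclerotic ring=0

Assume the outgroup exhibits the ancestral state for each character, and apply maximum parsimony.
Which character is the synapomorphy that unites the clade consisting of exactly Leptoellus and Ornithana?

Character polarity is set by the outgroup: the derived state is whichever differs from the outgroup's state, so for lateral line the derived state is '0', and for the remaining characters it is '1'.
cranial crest (derived state '1') is unique to Ornithana (autapomorphy; uninformative for grouping).
fruit dehiscent (derived state '1') is shared by Glyptodon and Helioyx — a synapomorphy uniting that clade.
All ingroup taxa share the derived state '0' for lateral line; it defines the ingroup but does not resolve relationships within it.
ocelli absent: derived state '1' in Leptoellus and Ornithana only — synapomorphy for {Leptoellus, Ornithana}.
sclerotic ring (derived state '1') is unique to Helioyx (autapomorphy; uninformative for grouping).
Most parsimonious ingroup topology: ((Leptoellus,Ornithana),(Glyptodon,Helioyx)).
The clade {Leptoellus, Ornithana} is supported by ocelli absent: its derived state '1' occurs in exactly those taxa and in no other taxon (including the outgroup).

ocelli absent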